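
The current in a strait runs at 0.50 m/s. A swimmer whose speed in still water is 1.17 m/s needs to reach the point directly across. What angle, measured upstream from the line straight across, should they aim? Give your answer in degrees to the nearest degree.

To cancel the current, the upstream component of the swimmer's velocity must equal the flow: 1.17 sin θ = 0.50.
sin θ = 0.50 / 1.17 = 0.4274.
θ = arcsin(0.4274) = 25.300°.

25°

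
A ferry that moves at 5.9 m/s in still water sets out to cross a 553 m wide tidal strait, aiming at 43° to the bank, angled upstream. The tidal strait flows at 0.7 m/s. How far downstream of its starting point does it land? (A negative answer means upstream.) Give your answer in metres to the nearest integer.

-497 m

Perpendicular speed = 4.024 m/s; crossing time = 553 / 4.024 = 137.433 s.
Net downstream speed = -3.615 m/s.
Drift = -3.615 × 137.433 = -496.817 m (upstream).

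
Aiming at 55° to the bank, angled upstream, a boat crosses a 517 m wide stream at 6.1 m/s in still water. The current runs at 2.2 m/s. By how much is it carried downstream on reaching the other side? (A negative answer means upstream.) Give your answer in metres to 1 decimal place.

-134.4 m

Perpendicular speed = 4.997 m/s; crossing time = 517 / 4.997 = 103.466 s.
Net downstream speed = -1.299 m/s.
Drift = -1.299 × 103.466 = -134.383 m (upstream).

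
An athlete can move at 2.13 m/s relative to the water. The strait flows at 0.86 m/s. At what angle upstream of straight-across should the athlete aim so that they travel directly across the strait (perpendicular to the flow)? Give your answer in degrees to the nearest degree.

To cancel the current, the upstream component of the athlete's velocity must equal the flow: 2.13 sin θ = 0.86.
sin θ = 0.86 / 2.13 = 0.4038.
θ = arcsin(0.4038) = 23.813°.

24°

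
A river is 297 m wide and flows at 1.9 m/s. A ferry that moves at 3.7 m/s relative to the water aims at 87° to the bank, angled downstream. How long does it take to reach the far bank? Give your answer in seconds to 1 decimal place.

The component of the ferry's velocity perpendicular to the bank is 3.7 × sin 87° = 3.695 m/s.
The current is parallel to the bank, so it does not affect the crossing time.
Time = 297 / 3.695 = 80.380 s.

80.4 s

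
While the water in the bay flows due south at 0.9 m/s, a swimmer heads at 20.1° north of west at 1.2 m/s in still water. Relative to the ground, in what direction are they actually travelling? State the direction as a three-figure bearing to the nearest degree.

247°

Taking east as x and north as y: velocity relative to the water = (-1.127, 0.412) m/s; the water relative to ground = (0.000, -0.900) m/s.
Velocity relative to ground = (-1.127, 0.412) + (0.000, -0.900) = (-1.127, -0.488) m/s.
Bearing = atan2(-1.13, -0.49) = 246.60° clockwise from north.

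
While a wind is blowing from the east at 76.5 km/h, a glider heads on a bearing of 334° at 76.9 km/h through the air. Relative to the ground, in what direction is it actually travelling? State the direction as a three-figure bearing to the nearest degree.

Taking east as x and north as y: velocity relative to the air = (-33.711, 69.117) km/h; the air relative to ground = (-76.500, 0.000) km/h.
Velocity relative to ground = (-33.711, 69.117) + (-76.500, 0.000) = (-110.211, 69.117) km/h.
Bearing = atan2(-110.21, 69.12) = 302.09° clockwise from north.

302°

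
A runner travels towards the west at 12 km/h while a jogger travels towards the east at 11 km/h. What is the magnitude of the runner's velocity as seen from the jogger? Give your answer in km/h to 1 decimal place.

23.0 km/h

Taking east as x and north as y: runner velocity = (-12.000, 0.000) km/h; jogger velocity = (11.000, 0.000) km/h.
Velocity of runner relative to jogger = (-12.000, 0.000) − (11.000, 0.000) = (-23.000, 0.000) km/h.
Magnitude = |(-23.000, 0.000)| = 23.000 km/h.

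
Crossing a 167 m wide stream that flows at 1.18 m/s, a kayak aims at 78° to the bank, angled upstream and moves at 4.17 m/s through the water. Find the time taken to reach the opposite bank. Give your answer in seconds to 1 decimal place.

40.9 s

The component of the kayak's velocity perpendicular to the bank is 4.17 × sin 78° = 4.079 m/s.
The flow acts along the bank and has no component across it.
Time = 167 / 4.079 = 40.943 s.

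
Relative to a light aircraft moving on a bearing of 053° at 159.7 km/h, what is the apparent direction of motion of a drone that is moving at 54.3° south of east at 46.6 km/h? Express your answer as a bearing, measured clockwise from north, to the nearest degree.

217°

Taking east as x and north as y: drone velocity = (27.193, -37.843) km/h; light aircraft velocity = (127.542, 96.110) km/h.
Velocity of drone relative to light aircraft = (27.193, -37.843) − (127.542, 96.110) = (-100.349, -133.953) km/h.
Bearing = atan2(-100.35, -133.95) = 216.84° clockwise from north.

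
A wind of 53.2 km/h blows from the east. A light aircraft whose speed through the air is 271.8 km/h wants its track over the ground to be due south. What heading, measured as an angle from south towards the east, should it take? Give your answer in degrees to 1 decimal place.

The wind pushes perpendicular to the desired track; the heading must have a component into the wind equal to 53.2 km/h: 271.8 sin θ = 53.2.
sin θ = 0.1957, so θ = 11.287°.

11.3°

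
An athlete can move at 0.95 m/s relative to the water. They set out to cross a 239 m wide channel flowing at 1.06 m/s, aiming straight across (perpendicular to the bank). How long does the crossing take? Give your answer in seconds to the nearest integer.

The component of the athlete's velocity perpendicular to the bank is 0.95 m/s.
The current is parallel to the bank, so it does not affect the crossing time.
Time = 239 / 0.950 = 251.579 s.

252 s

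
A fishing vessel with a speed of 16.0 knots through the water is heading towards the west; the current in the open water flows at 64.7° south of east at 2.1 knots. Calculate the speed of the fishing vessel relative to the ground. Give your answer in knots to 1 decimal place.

15.2 knots

Taking east as x and north as y: velocity relative to the water = (-16.000, 0.000) knots; the water relative to ground = (0.897, -1.899) knots.
Velocity relative to ground = (-16.000, 0.000) + (0.897, -1.899) = (-15.103, -1.899) knots.
Speed = |(-15.103, -1.899)| = 15.221 knots.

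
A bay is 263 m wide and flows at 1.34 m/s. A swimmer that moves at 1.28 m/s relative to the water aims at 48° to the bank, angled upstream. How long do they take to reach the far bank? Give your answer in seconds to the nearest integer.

276 s

The component of the swimmer's velocity perpendicular to the bank is 1.28 × sin 48° = 0.951 m/s.
The flow acts along the bank and has no component across it.
Time = 263 / 0.951 = 276.485 s.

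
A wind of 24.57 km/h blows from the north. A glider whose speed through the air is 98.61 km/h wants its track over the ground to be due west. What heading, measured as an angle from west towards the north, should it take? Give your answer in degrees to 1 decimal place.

14.4°

The wind pushes perpendicular to the desired track; the heading must have a component into the wind equal to 24.57 km/h: 98.61 sin θ = 24.57.
sin θ = 0.2492, so θ = 14.428°.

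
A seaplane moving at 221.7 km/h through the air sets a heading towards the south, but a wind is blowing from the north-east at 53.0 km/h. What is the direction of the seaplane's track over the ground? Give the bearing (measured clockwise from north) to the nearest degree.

Taking east as x and north as y: velocity relative to the air = (0.000, -221.700) km/h; the air relative to ground = (-37.477, -37.477) km/h.
Velocity relative to ground = (0.000, -221.700) + (-37.477, -37.477) = (-37.477, -259.177) km/h.
Bearing = atan2(-37.48, -259.18) = 188.23° clockwise from north.

188°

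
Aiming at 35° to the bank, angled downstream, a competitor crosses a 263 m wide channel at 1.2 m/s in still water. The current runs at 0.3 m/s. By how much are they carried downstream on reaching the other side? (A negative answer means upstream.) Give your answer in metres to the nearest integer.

490 m

Perpendicular speed = 0.688 m/s; crossing time = 263 / 0.688 = 382.105 s.
Net downstream speed = 1.283 m/s.
Drift = 1.283 × 382.105 = 490.235 m (downstream).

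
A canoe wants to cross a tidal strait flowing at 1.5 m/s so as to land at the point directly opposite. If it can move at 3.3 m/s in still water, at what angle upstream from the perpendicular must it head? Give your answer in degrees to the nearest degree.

27°

To cancel the current, the upstream component of the canoe's velocity must equal the flow: 3.3 sin θ = 1.5.
sin θ = 1.5 / 3.3 = 0.4545.
θ = arcsin(0.4545) = 27.036°.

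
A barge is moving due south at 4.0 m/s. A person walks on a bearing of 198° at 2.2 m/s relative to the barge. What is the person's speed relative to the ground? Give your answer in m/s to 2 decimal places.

6.13 m/s

Taking east as x and north as y: barge velocity = (0.000, -4.000) m/s; person velocity relative to barge = (-0.680, -2.092) m/s.
Velocity relative to ground = (0.000, -4.000) + (-0.680, -2.092) = (-0.680, -6.092) m/s.
Speed = |(-0.680, -6.092)| = 6.130 m/s.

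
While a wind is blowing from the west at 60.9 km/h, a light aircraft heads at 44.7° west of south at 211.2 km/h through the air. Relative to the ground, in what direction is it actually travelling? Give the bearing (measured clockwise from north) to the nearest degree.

210°

Taking east as x and north as y: velocity relative to the air = (-148.557, -150.121) km/h; the air relative to ground = (60.900, 0.000) km/h.
Velocity relative to ground = (-148.557, -150.121) + (60.900, 0.000) = (-87.657, -150.121) km/h.
Bearing = atan2(-87.66, -150.12) = 210.28° clockwise from north.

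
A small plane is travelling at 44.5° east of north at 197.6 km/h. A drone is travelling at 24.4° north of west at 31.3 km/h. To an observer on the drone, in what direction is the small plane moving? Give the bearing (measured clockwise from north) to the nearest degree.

Taking east as x and north as y: small plane velocity = (138.500, 140.938) km/h; drone velocity = (-28.504, 12.930) km/h.
Velocity of small plane relative to drone = (138.500, 140.938) − (-28.504, 12.930) = (167.004, 128.008) km/h.
Bearing = atan2(167.00, 128.01) = 52.53° clockwise from north.

053°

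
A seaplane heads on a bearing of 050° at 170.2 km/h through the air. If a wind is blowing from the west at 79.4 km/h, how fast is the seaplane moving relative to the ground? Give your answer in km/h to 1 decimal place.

236.6 km/h

Taking east as x and north as y: velocity relative to the air = (130.381, 109.402) km/h; the air relative to ground = (79.400, 0.000) km/h.
Velocity relative to ground = (130.381, 109.402) + (79.400, 0.000) = (209.781, 109.402) km/h.
Speed = |(209.781, 109.402)| = 236.594 km/h.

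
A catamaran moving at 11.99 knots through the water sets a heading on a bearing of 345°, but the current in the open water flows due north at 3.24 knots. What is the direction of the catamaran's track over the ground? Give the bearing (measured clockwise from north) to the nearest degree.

Taking east as x and north as y: velocity relative to the water = (-3.103, 11.581) knots; the water relative to ground = (0.000, 3.240) knots.
Velocity relative to ground = (-3.103, 11.581) + (0.000, 3.240) = (-3.103, 14.821) knots.
Bearing = atan2(-3.10, 14.82) = 348.17° clockwise from north.

348°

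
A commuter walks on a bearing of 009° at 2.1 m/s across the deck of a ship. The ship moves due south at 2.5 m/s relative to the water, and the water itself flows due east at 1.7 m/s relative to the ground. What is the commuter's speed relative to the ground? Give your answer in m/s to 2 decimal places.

2.07 m/s

In east/north components (m/s): commuter relative to ship = (0.329, 2.074); ship relative to water = (0.000, -2.500); water relative to ground = (1.700, 0.000).
Sum = (2.029, -0.426) m/s.
Speed = |(2.029, -0.426)| = 2.073 m/s.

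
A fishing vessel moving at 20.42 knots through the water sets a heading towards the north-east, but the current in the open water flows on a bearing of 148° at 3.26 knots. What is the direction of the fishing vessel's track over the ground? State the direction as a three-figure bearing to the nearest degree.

Taking east as x and north as y: velocity relative to the water = (14.439, 14.439) knots; the water relative to ground = (1.728, -2.765) knots.
Velocity relative to ground = (14.439, 14.439) + (1.728, -2.765) = (16.167, 11.674) knots.
Bearing = atan2(16.17, 11.67) = 54.17° clockwise from north.

054°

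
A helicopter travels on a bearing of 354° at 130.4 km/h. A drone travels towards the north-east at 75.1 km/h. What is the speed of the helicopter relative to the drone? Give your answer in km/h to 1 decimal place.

101.6 km/h

Taking east as x and north as y: helicopter velocity = (-13.631, 129.686) km/h; drone velocity = (53.104, 53.104) km/h.
Velocity of helicopter relative to drone = (-13.631, 129.686) − (53.104, 53.104) = (-66.734, 76.582) km/h.
Magnitude = |(-66.734, 76.582)| = 101.579 km/h.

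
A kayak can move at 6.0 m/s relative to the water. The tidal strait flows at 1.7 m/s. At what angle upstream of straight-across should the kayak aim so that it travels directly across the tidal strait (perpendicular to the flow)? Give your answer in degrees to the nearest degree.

To cancel the current, the upstream component of the kayak's velocity must equal the flow: 6.0 sin θ = 1.7.
sin θ = 1.7 / 6.0 = 0.2833.
θ = arcsin(0.2833) = 16.459°.

16°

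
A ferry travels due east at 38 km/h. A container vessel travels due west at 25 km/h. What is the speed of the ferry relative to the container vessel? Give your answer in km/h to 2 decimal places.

Taking east as x and north as y: ferry velocity = (38.000, 0.000) km/h; container vessel velocity = (-25.000, 0.000) km/h.
Velocity of ferry relative to container vessel = (38.000, 0.000) − (-25.000, 0.000) = (63.000, 0.000) km/h.
Magnitude = |(63.000, 0.000)| = 63.000 km/h.

63.00 km/h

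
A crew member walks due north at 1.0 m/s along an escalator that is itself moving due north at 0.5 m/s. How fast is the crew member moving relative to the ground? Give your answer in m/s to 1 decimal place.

1.5 m/s

Taking east as x and north as y: escalator velocity = (0.000, 0.500) m/s; crew member velocity relative to escalator = (0.000, 1.000) m/s.
Velocity relative to ground = (0.000, 0.500) + (0.000, 1.000) = (0.000, 1.500) m/s.
Speed = |(0.000, 1.500)| = 1.500 m/s.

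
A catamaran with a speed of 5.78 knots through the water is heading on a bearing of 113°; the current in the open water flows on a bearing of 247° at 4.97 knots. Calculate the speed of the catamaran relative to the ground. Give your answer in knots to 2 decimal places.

4.27 knots

Taking east as x and north as y: velocity relative to the water = (5.321, -2.258) knots; the water relative to ground = (-4.575, -1.942) knots.
Velocity relative to ground = (5.321, -2.258) + (-4.575, -1.942) = (0.746, -4.200) knots.
Speed = |(0.746, -4.200)| = 4.266 knots.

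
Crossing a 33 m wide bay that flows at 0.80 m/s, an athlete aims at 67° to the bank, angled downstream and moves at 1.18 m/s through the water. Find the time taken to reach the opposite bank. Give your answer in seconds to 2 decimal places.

30.38 s

The component of the athlete's velocity perpendicular to the bank is 1.18 × sin 67° = 1.086 m/s.
The flow acts along the bank and has no component across it.
Time = 33 / 1.086 = 30.381 s.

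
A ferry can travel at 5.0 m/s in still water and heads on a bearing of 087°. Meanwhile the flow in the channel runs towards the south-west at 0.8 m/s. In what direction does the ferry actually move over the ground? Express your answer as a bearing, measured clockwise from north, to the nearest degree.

Taking east as x and north as y: velocity relative to the water = (4.993, 0.262) m/s; the water relative to ground = (-0.566, -0.566) m/s.
Velocity relative to ground = (4.993, 0.262) + (-0.566, -0.566) = (4.427, -0.304) m/s.
Bearing = atan2(4.43, -0.30) = 93.93° clockwise from north.

094°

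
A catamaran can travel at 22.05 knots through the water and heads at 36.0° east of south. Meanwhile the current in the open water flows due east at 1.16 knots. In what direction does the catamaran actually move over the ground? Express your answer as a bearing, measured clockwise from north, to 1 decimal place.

Taking east as x and north as y: velocity relative to the water = (12.961, -17.839) knots; the water relative to ground = (1.160, 0.000) knots.
Velocity relative to ground = (12.961, -17.839) + (1.160, 0.000) = (14.121, -17.839) knots.
Bearing = atan2(14.12, -17.84) = 141.64° clockwise from north.

141.6°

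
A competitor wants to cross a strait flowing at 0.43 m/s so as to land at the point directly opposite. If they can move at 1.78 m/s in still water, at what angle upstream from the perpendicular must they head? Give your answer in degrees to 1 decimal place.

To cancel the current, the upstream component of the competitor's velocity must equal the flow: 1.78 sin θ = 0.43.
sin θ = 0.43 / 1.78 = 0.2416.
θ = arcsin(0.2416) = 13.979°.

14.0°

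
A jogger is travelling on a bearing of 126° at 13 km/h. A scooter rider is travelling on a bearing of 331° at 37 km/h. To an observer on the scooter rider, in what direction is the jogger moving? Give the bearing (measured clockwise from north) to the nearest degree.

Taking east as x and north as y: jogger velocity = (10.517, -7.641) km/h; scooter rider velocity = (-17.938, 32.361) km/h.
Velocity of jogger relative to scooter rider = (10.517, -7.641) − (-17.938, 32.361) = (28.455, -40.002) km/h.
Bearing = atan2(28.46, -40.00) = 144.57° clockwise from north.

145°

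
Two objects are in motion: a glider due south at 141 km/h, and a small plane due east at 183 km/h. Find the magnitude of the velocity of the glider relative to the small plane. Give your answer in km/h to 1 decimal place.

231.0 km/h

Taking east as x and north as y: glider velocity = (0.000, -141.000) km/h; small plane velocity = (183.000, 0.000) km/h.
Velocity of glider relative to small plane = (0.000, -141.000) − (183.000, 0.000) = (-183.000, -141.000) km/h.
Magnitude = |(-183.000, -141.000)| = 231.019 km/h.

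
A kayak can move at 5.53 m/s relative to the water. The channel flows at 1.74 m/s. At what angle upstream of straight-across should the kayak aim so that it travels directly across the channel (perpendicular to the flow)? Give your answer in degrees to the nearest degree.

To cancel the current, the upstream component of the kayak's velocity must equal the flow: 5.53 sin θ = 1.74.
sin θ = 1.74 / 5.53 = 0.3146.
θ = arcsin(0.3146) = 18.340°.

18°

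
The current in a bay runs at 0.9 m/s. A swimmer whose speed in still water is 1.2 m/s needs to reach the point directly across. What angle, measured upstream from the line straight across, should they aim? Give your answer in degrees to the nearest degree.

To cancel the current, the upstream component of the swimmer's velocity must equal the flow: 1.2 sin θ = 0.9.
sin θ = 0.9 / 1.2 = 0.7500.
θ = arcsin(0.7500) = 48.590°.

49°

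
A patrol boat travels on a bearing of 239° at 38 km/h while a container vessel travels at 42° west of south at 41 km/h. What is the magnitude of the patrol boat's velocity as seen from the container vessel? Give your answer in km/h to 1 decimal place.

12.0 km/h

Taking east as x and north as y: patrol boat velocity = (-32.572, -19.571) km/h; container vessel velocity = (-27.434, -30.469) km/h.
Velocity of patrol boat relative to container vessel = (-32.572, -19.571) − (-27.434, -30.469) = (-5.138, 10.897) km/h.
Magnitude = |(-5.138, 10.897)| = 12.048 km/h.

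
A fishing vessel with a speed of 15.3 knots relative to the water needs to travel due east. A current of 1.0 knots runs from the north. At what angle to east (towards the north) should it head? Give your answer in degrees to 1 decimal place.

3.7°

The current pushes perpendicular to the desired track; the heading must have a component into the current equal to 1.0 knots: 15.3 sin θ = 1.0.
sin θ = 0.0654, so θ = 3.747°.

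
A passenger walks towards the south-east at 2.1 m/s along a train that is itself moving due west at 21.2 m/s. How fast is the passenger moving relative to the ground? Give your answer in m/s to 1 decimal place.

19.8 m/s

Taking east as x and north as y: train velocity = (-21.200, 0.000) m/s; passenger velocity relative to train = (1.485, -1.485) m/s.
Velocity relative to ground = (-21.200, 0.000) + (1.485, -1.485) = (-19.715, -1.485) m/s.
Speed = |(-19.715, -1.485)| = 19.771 m/s.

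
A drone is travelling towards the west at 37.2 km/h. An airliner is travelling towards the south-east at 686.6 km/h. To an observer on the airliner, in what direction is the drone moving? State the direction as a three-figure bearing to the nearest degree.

Taking east as x and north as y: drone velocity = (-37.200, 0.000) km/h; airliner velocity = (485.500, -485.500) km/h.
Velocity of drone relative to airliner = (-37.200, 0.000) − (485.500, -485.500) = (-522.700, 485.500) km/h.
Bearing = atan2(-522.70, 485.50) = 312.89° clockwise from north.

313°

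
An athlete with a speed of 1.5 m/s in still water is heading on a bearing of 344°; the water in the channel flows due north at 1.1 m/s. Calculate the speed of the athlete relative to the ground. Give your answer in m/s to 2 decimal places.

Taking east as x and north as y: velocity relative to the water = (-0.413, 1.442) m/s; the water relative to ground = (0.000, 1.100) m/s.
Velocity relative to ground = (-0.413, 1.442) + (0.000, 1.100) = (-0.413, 2.542) m/s.
Speed = |(-0.413, 2.542)| = 2.575 m/s.

2.58 m/s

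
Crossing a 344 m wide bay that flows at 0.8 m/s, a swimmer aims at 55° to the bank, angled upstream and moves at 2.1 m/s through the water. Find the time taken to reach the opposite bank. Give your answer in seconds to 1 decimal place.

The component of the swimmer's velocity perpendicular to the bank is 2.1 × sin 55° = 1.720 m/s.
The flow acts along the bank and has no component across it.
Time = 344 / 1.720 = 199.975 s.

200.0 s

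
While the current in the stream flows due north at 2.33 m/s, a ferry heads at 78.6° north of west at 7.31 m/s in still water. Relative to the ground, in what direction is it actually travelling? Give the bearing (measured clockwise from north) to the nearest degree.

351°

Taking east as x and north as y: velocity relative to the water = (-1.445, 7.166) m/s; the water relative to ground = (0.000, 2.330) m/s.
Velocity relative to ground = (-1.445, 7.166) + (0.000, 2.330) = (-1.445, 9.496) m/s.
Bearing = atan2(-1.44, 9.50) = 351.35° clockwise from north.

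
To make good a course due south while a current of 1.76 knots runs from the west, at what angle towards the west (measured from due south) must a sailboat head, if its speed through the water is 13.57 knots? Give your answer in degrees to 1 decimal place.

7.5°

The current pushes perpendicular to the desired track; the heading must have a component into the current equal to 1.76 knots: 13.57 sin θ = 1.76.
sin θ = 0.1297, so θ = 7.452°.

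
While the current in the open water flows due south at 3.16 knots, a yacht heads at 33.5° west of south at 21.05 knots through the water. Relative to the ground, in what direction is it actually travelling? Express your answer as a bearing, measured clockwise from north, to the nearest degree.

209°

Taking east as x and north as y: velocity relative to the water = (-11.618, -17.553) knots; the water relative to ground = (0.000, -3.160) knots.
Velocity relative to ground = (-11.618, -17.553) + (0.000, -3.160) = (-11.618, -20.713) knots.
Bearing = atan2(-11.62, -20.71) = 209.29° clockwise from north.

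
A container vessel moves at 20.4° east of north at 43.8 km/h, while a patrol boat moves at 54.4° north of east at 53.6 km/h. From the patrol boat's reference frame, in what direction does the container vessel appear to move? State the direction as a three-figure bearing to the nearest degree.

Taking east as x and north as y: container vessel velocity = (15.267, 41.053) km/h; patrol boat velocity = (31.202, 43.582) km/h.
Velocity of container vessel relative to patrol boat = (15.267, 41.053) − (31.202, 43.582) = (-15.934, -2.529) km/h.
Bearing = atan2(-15.93, -2.53) = 260.98° clockwise from north.

261°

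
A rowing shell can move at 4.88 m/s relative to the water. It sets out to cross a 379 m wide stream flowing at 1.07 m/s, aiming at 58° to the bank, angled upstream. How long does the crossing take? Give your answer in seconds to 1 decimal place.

91.6 s

The component of the rowing shell's velocity perpendicular to the bank is 4.88 × sin 58° = 4.138 m/s.
The flow acts along the bank and has no component across it.
Time = 379 / 4.138 = 91.580 s.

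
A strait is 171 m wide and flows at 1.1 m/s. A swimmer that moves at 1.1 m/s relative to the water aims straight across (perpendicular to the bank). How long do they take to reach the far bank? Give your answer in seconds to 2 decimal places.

155.45 s

The component of the swimmer's velocity perpendicular to the bank is 1.1 m/s.
The flow acts along the bank and has no component across it.
Time = 171 / 1.100 = 155.455 s.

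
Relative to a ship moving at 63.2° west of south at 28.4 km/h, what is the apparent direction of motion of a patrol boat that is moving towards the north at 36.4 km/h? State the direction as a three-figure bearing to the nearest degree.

Taking east as x and north as y: patrol boat velocity = (0.000, 36.400) km/h; ship velocity = (-25.349, -12.805) km/h.
Velocity of patrol boat relative to ship = (0.000, 36.400) − (-25.349, -12.805) = (25.349, 49.205) km/h.
Bearing = atan2(25.35, 49.20) = 27.26° clockwise from north.

027°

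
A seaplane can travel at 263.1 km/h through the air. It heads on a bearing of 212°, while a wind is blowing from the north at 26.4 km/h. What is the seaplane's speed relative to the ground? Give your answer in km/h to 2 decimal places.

Taking east as x and north as y: velocity relative to the air = (-139.422, -223.121) km/h; the air relative to ground = (0.000, -26.400) km/h.
Velocity relative to ground = (-139.422, -223.121) + (0.000, -26.400) = (-139.422, -249.521) km/h.
Speed = |(-139.422, -249.521)| = 285.831 km/h.

285.83 km/h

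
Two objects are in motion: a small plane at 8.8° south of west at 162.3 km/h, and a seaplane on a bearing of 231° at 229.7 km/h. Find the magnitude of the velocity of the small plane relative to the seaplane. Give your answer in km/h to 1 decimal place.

Taking east as x and north as y: small plane velocity = (-160.389, -24.830) km/h; seaplane velocity = (-178.510, -144.555) km/h.
Velocity of small plane relative to seaplane = (-160.389, -24.830) − (-178.510, -144.555) = (18.121, 119.725) km/h.
Magnitude = |(18.121, 119.725)| = 121.089 km/h.

121.1 km/h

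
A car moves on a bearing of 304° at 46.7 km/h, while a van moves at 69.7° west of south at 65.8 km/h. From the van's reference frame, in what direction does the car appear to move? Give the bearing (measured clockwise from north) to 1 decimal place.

025.2°

Taking east as x and north as y: car velocity = (-38.716, 26.114) km/h; van velocity = (-61.713, -22.828) km/h.
Velocity of car relative to van = (-38.716, 26.114) − (-61.713, -22.828) = (22.997, 48.943) km/h.
Bearing = atan2(23.00, 48.94) = 25.17° clockwise from north.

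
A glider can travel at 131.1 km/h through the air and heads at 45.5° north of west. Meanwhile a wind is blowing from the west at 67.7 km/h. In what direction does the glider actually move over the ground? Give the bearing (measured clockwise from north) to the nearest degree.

Taking east as x and north as y: velocity relative to the air = (-91.889, 93.507) km/h; the air relative to ground = (67.700, 0.000) km/h.
Velocity relative to ground = (-91.889, 93.507) + (67.700, 0.000) = (-24.189, 93.507) km/h.
Bearing = atan2(-24.19, 93.51) = 345.50° clockwise from north.

345°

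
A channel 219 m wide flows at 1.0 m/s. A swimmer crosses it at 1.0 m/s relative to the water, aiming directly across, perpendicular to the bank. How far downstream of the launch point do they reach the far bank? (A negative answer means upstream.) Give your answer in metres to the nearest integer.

219 m

Perpendicular speed = 1.000 m/s; crossing time = 219 / 1.000 = 219.000 s.
Net downstream speed = 1.000 m/s.
Drift = 1.000 × 219.000 = 219.000 m (downstream).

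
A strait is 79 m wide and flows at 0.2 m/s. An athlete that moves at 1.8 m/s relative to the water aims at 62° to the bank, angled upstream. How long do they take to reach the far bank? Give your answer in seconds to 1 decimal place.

The component of the athlete's velocity perpendicular to the bank is 1.8 × sin 62° = 1.589 m/s.
The current is parallel to the bank, so it does not affect the crossing time.
Time = 79 / 1.589 = 49.707 s.

49.7 s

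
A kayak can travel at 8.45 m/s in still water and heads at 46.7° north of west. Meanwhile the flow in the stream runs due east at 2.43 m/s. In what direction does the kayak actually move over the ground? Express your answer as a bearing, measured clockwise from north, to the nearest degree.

Taking east as x and north as y: velocity relative to the water = (-5.795, 6.150) m/s; the water relative to ground = (2.430, 0.000) m/s.
Velocity relative to ground = (-5.795, 6.150) + (2.430, 0.000) = (-3.365, 6.150) m/s.
Bearing = atan2(-3.37, 6.15) = 331.31° clockwise from north.

331°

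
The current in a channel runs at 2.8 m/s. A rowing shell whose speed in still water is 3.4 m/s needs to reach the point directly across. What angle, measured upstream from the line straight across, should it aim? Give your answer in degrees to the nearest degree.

To cancel the current, the upstream component of the rowing shell's velocity must equal the flow: 3.4 sin θ = 2.8.
sin θ = 2.8 / 3.4 = 0.8235.
θ = arcsin(0.8235) = 55.440°.

55°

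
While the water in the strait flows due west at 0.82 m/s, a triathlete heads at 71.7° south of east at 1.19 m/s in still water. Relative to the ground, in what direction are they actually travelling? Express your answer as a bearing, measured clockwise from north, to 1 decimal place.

201.6°

Taking east as x and north as y: velocity relative to the water = (0.374, -1.130) m/s; the water relative to ground = (-0.820, 0.000) m/s.
Velocity relative to ground = (0.374, -1.130) + (-0.820, 0.000) = (-0.446, -1.130) m/s.
Bearing = atan2(-0.45, -1.13) = 201.56° clockwise from north.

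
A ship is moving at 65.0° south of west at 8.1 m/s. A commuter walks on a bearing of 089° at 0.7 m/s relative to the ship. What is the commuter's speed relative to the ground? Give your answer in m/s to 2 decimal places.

Taking east as x and north as y: ship velocity = (-3.423, -7.341) m/s; commuter velocity relative to ship = (0.700, 0.012) m/s.
Velocity relative to ground = (-3.423, -7.341) + (0.700, 0.012) = (-2.723, -7.329) m/s.
Speed = |(-2.723, -7.329)| = 7.818 m/s.

7.82 m/s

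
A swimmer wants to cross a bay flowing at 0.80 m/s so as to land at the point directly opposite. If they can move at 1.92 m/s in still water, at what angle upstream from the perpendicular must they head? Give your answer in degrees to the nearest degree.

25°

To cancel the current, the upstream component of the swimmer's velocity must equal the flow: 1.92 sin θ = 0.80.
sin θ = 0.80 / 1.92 = 0.4167.
θ = arcsin(0.4167) = 24.624°.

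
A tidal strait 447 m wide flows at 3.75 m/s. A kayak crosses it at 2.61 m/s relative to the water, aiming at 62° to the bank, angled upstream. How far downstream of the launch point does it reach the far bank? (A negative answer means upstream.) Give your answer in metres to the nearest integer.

Perpendicular speed = 2.304 m/s; crossing time = 447 / 2.304 = 193.969 s.
Net downstream speed = 2.525 m/s.
Drift = 2.525 × 193.969 = 489.709 m (downstream).

490 m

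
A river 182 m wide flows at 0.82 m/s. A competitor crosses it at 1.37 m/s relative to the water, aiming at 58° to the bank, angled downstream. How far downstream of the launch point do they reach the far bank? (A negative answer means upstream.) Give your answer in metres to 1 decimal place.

Perpendicular speed = 1.162 m/s; crossing time = 182 / 1.162 = 156.650 s.
Net downstream speed = 1.546 m/s.
Drift = 1.546 × 156.650 = 242.179 m (downstream).

242.2 m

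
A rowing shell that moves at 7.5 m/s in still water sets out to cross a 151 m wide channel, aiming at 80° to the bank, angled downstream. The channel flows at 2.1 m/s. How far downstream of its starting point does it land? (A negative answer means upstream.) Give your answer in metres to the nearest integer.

70 m

Perpendicular speed = 7.386 m/s; crossing time = 151 / 7.386 = 20.444 s.
Net downstream speed = 3.402 m/s.
Drift = 3.402 × 20.444 = 69.558 m (downstream).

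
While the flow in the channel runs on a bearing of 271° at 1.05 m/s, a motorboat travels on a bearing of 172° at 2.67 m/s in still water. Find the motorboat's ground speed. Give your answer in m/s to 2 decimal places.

2.71 m/s

Taking east as x and north as y: velocity relative to the water = (0.372, -2.644) m/s; the water relative to ground = (-1.050, 0.018) m/s.
Velocity relative to ground = (0.372, -2.644) + (-1.050, 0.018) = (-0.678, -2.626) m/s.
Speed = |(-0.678, -2.626)| = 2.712 m/s.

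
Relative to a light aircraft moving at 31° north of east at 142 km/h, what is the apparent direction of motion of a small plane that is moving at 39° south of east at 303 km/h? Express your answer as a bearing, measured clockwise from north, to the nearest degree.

157°

Taking east as x and north as y: small plane velocity = (235.475, -190.684) km/h; light aircraft velocity = (121.718, 73.135) km/h.
Velocity of small plane relative to light aircraft = (235.475, -190.684) − (121.718, 73.135) = (113.757, -263.819) km/h.
Bearing = atan2(113.76, -263.82) = 156.67° clockwise from north.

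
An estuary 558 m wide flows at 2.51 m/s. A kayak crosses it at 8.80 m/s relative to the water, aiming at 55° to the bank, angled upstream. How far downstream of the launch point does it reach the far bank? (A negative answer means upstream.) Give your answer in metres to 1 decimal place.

Perpendicular speed = 7.209 m/s; crossing time = 558 / 7.209 = 77.408 s.
Net downstream speed = -2.537 m/s.
Drift = -2.537 × 77.408 = -196.421 m (upstream).

-196.4 m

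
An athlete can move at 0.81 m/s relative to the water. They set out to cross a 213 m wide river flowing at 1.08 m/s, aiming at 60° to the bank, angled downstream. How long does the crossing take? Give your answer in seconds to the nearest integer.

The component of the athlete's velocity perpendicular to the bank is 0.81 × sin 60° = 0.701 m/s.
Only the cross-stream component determines the crossing time; the current contributes nothing perpendicular to the bank.
Time = 213 / 0.701 = 303.643 s.

304 s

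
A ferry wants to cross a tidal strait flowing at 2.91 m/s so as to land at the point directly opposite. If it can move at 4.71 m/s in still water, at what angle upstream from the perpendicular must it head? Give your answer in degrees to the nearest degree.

To cancel the current, the upstream component of the ferry's velocity must equal the flow: 4.71 sin θ = 2.91.
sin θ = 2.91 / 4.71 = 0.6178.
θ = arcsin(0.6178) = 38.158°.

38°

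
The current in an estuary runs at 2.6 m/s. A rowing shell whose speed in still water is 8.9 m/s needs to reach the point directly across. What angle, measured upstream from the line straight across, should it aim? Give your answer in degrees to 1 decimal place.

To cancel the current, the upstream component of the rowing shell's velocity must equal the flow: 8.9 sin θ = 2.6.
sin θ = 2.6 / 8.9 = 0.2921.
θ = arcsin(0.2921) = 16.986°.

17.0°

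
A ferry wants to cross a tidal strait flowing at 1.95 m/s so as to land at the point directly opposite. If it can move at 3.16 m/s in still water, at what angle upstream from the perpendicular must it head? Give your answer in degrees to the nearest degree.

To cancel the current, the upstream component of the ferry's velocity must equal the flow: 3.16 sin θ = 1.95.
sin θ = 1.95 / 3.16 = 0.6171.
θ = arcsin(0.6171) = 38.104°.

38°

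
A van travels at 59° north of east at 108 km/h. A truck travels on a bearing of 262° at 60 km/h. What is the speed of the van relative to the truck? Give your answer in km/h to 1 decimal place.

Taking east as x and north as y: van velocity = (55.624, 92.574) km/h; truck velocity = (-59.416, -8.350) km/h.
Velocity of van relative to truck = (55.624, 92.574) − (-59.416, -8.350) = (115.040, 100.924) km/h.
Magnitude = |(115.040, 100.924)| = 153.036 km/h.

153.0 km/h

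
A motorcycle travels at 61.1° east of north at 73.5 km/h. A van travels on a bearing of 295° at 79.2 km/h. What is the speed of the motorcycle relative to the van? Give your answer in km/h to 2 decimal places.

Taking east as x and north as y: motorcycle velocity = (64.347, 35.521) km/h; van velocity = (-71.780, 33.471) km/h.
Velocity of motorcycle relative to van = (64.347, 35.521) − (-71.780, 33.471) = (136.126, 2.050) km/h.
Magnitude = |(136.126, 2.050)| = 136.142 km/h.

136.14 km/h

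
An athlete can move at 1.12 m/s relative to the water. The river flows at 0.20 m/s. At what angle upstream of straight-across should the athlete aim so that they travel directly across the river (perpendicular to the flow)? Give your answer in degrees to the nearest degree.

10°

To cancel the current, the upstream component of the athlete's velocity must equal the flow: 1.12 sin θ = 0.20.
sin θ = 0.20 / 1.12 = 0.1786.
θ = arcsin(0.1786) = 10.287°.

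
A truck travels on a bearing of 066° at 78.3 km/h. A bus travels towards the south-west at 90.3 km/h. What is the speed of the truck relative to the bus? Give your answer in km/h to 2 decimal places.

165.79 km/h

Taking east as x and north as y: truck velocity = (71.531, 31.847) km/h; bus velocity = (-63.852, -63.852) km/h.
Velocity of truck relative to bus = (71.531, 31.847) − (-63.852, -63.852) = (135.382, 95.699) km/h.
Magnitude = |(135.382, 95.699)| = 165.791 km/h.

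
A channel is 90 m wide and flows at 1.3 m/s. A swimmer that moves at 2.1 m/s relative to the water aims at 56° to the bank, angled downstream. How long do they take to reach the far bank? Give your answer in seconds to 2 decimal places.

The component of the swimmer's velocity perpendicular to the bank is 2.1 × sin 56° = 1.741 m/s.
Only the cross-stream component determines the crossing time; the current contributes nothing perpendicular to the bank.
Time = 90 / 1.741 = 51.695 s.

51.70 s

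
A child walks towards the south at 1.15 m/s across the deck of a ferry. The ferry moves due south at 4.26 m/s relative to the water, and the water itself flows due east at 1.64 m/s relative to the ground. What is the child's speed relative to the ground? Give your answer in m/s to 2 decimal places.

5.65 m/s

In east/north components (m/s): child relative to ferry = (0.000, -1.150); ferry relative to water = (0.000, -4.260); water relative to ground = (1.640, 0.000).
Sum = (1.640, -5.410) m/s.
Speed = |(1.640, -5.410)| = 5.653 m/s.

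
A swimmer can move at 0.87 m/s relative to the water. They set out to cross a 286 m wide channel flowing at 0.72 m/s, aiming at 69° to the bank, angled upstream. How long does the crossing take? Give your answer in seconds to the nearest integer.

352 s

The component of the swimmer's velocity perpendicular to the bank is 0.87 × sin 69° = 0.812 m/s.
Only the cross-stream component determines the crossing time; the current contributes nothing perpendicular to the bank.
Time = 286 / 0.812 = 352.124 s.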